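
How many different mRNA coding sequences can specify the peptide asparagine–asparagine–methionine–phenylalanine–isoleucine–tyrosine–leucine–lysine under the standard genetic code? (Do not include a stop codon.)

576

Asn: 2 codons.
Asn: 2 codons.
Met: 1 codon.
Phe: 2 codons.
Ile: 3 codons.
Tyr: 2 codons.
Leu: 6 codons.
Lys: 2 codons.
2 × 2 × 1 × 2 × 3 × 2 × 6 × 2 = 576.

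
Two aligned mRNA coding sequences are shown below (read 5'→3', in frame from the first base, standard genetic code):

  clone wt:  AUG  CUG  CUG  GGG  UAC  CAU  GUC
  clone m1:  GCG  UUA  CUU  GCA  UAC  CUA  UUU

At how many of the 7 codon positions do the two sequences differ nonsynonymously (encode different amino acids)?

Codon 1: AUG Met / GCG Ala — nonsynonymous.
Codon 2: CUG Leu / UUA Leu — synonymous.
Codon 3: CUG Leu / CUU Leu — synonymous.
Codon 4: GGG Gly / GCA Ala — nonsynonymous.
Codon 5: UAC Tyr / UAC Tyr — identical.
Codon 6: CAU His / CUA Leu — nonsynonymous.
Codon 7: GUC Val / UUU Phe — nonsynonymous.
Nonsynonymous differences: 4.

4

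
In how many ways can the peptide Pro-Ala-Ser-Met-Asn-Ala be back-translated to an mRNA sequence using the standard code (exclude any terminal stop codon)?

Pro: 4 codons.
Ala: 4 codons.
Ser: 6 codons.
Met: 1 codon.
Asn: 2 codons.
Ala: 4 codons.
4 × 4 × 6 × 1 × 2 × 4 = 768.

768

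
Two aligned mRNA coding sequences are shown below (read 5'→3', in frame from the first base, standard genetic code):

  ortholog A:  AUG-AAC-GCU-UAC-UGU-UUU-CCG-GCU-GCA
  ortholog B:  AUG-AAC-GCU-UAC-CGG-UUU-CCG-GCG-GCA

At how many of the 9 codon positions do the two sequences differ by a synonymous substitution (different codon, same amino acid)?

Codon 1: AUG Met / AUG Met — identical.
Codon 2: AAC Asn / AAC Asn — identical.
Codon 3: GCU Ala / GCU Ala — identical.
Codon 4: UAC Tyr / UAC Tyr — identical.
Codon 5: UGU Cys / CGG Arg — nonsynonymous.
Codon 6: UUU Phe / UUU Phe — identical.
Codon 7: CCG Pro / CCG Pro — identical.
Codon 8: GCU Ala / GCG Ala — synonymous.
Codon 9: GCA Ala / GCA Ala — identical.
Synonymous differences: 1.

1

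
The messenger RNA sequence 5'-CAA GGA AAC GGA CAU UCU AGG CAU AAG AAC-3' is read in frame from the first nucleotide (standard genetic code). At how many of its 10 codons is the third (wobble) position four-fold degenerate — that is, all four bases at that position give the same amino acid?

3

Codon 1 CAA (Gln): third position 2-fold.
Codon 2 GGA (Gly): third position 4-fold.
Codon 3 AAC (Asn): third position 2-fold.
Codon 4 GGA (Gly): third position 4-fold.
Codon 5 CAU (His): third position 2-fold.
Codon 6 UCU (Ser): third position 4-fold.
Codon 7 AGG (Arg): third position 2-fold.
Codon 8 CAU (His): third position 2-fold.
Codon 9 AAG (Lys): third position 2-fold.
Codon 10 AAC (Asn): third position 2-fold.
Four-fold degenerate third positions: 3.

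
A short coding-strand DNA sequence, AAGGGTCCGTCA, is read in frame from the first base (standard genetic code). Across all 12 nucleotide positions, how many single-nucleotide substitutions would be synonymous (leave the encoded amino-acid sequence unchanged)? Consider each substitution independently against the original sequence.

10

Codon 1 (AAG, Lys): 1 synonymous substitution.
Codon 2 (GGT, Gly): 3 synonymous substitutions.
Codon 3 (CCG, Pro): 3 synonymous substitutions.
Codon 4 (TCA, Ser): 3 synonymous substitutions.
Total: 1 + 3 + 3 + 3 = 10.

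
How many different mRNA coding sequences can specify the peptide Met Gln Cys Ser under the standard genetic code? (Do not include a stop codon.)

Met: 1 codon.
Gln: 2 codons.
Cys: 2 codons.
Ser: 6 codons.
1 × 2 × 2 × 6 = 24.

24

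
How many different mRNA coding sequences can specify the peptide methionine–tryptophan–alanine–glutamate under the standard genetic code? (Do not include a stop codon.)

8

Met: 1 codon.
Trp: 1 codon.
Ala: 4 codons.
Glu: 2 codons.
1 × 1 × 4 × 2 = 8.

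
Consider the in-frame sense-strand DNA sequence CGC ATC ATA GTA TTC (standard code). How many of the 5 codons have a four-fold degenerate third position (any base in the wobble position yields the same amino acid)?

2

Codon 1 CGC (Arg): third position 4-fold.
Codon 2 ATC (Ile): third position 3-fold.
Codon 3 ATA (Ile): third position 3-fold.
Codon 4 GTA (Val): third position 4-fold.
Codon 5 TTC (Phe): third position 2-fold.
Four-fold degenerate third positions: 2.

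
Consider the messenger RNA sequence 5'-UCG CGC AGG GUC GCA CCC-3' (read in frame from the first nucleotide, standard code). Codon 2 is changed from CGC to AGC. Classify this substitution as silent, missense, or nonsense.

missense

Position 4 falls in codon 2: CGC → Arg.
After the substitution the codon is AGC → Ser.
Arg ≠ Ser, so this is a missense mutation.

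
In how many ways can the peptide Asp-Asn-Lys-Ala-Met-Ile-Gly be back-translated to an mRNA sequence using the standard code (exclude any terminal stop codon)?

Asp: 2 codons.
Asn: 2 codons.
Lys: 2 codons.
Ala: 4 codons.
Met: 1 codon.
Ile: 3 codons.
Gly: 4 codons.
2 × 2 × 2 × 4 × 1 × 3 × 4 = 384.

384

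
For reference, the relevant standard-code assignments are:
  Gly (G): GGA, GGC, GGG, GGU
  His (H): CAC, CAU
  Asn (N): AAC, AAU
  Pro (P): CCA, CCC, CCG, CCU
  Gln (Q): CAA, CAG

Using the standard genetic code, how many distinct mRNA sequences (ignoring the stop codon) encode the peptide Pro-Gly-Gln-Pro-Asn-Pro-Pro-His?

Pro: 4 codons.
Gly: 4 codons.
Gln: 2 codons.
Pro: 4 codons.
Asn: 2 codons.
Pro: 4 codons.
Pro: 4 codons.
His: 2 codons.
4 × 4 × 2 × 4 × 2 × 4 × 4 × 2 = 8192.

8192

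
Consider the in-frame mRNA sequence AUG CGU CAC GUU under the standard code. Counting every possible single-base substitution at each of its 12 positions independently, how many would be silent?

Codon 1 (AUG, Met): 0 synonymous substitutions.
Codon 2 (CGU, Arg): 3 synonymous substitutions.
Codon 3 (CAC, His): 1 synonymous substitution.
Codon 4 (GUU, Val): 3 synonymous substitutions.
Total: 0 + 3 + 1 + 3 = 7.

7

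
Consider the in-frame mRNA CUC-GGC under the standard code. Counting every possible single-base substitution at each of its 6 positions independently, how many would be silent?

6

Codon 1 (CUC, Leu): 3 synonymous substitutions.
Codon 2 (GGC, Gly): 3 synonymous substitutions.
Total: 3 + 3 = 6.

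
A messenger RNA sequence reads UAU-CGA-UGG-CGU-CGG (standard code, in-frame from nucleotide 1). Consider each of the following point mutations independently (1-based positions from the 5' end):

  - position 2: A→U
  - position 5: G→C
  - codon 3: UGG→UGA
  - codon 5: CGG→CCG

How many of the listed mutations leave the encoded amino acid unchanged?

0

Codon 1: UAU (Tyr) → UUU (Phe) — missense.
Codon 2: CGA (Arg) → CCA (Pro) — missense.
Codon 3: UGG (Trp) → UGA (Stop) — nonsense.
Codon 5: CGG (Arg) → CCG (Pro) — missense.
Synonymous: 0 of 4.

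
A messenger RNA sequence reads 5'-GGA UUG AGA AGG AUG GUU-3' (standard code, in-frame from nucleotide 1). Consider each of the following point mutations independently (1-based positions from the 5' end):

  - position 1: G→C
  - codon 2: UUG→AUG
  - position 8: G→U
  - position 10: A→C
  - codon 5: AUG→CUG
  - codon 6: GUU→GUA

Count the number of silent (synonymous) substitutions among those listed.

Codon 1: GGA (Gly) → CGA (Arg) — missense.
Codon 2: UUG (Leu) → AUG (Met) — missense.
Codon 3: AGA (Arg) → AUA (Ile) — missense.
Codon 4: AGG (Arg) → CGG (Arg) — synonymous.
Codon 5: AUG (Met) → CUG (Leu) — missense.
Codon 6: GUU (Val) → GUA (Val) — synonymous.
Synonymous: 2 of 6.

2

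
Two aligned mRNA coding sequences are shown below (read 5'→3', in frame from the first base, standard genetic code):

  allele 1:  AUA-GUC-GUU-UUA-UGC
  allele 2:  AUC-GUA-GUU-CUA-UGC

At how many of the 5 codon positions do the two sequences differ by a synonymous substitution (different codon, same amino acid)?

3

Codon 1: AUA Ile / AUC Ile — synonymous.
Codon 2: GUC Val / GUA Val — synonymous.
Codon 3: GUU Val / GUU Val — identical.
Codon 4: UUA Leu / CUA Leu — synonymous.
Codon 5: UGC Cys / UGC Cys — identical.
Synonymous differences: 3.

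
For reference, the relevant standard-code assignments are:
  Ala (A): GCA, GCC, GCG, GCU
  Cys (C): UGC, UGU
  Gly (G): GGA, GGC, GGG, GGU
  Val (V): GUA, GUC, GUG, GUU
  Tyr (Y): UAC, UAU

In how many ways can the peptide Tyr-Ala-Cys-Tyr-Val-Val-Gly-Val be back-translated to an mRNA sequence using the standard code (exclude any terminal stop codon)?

8192

Tyr: 2 codons.
Ala: 4 codons.
Cys: 2 codons.
Tyr: 2 codons.
Val: 4 codons.
Val: 4 codons.
Gly: 4 codons.
Val: 4 codons.
2 × 4 × 2 × 2 × 4 × 4 × 4 × 4 = 8192.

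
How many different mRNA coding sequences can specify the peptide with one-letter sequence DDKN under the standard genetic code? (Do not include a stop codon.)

Asp: 2 codons.
Asp: 2 codons.
Lys: 2 codons.
Asn: 2 codons.
2 × 2 × 2 × 2 = 16.

16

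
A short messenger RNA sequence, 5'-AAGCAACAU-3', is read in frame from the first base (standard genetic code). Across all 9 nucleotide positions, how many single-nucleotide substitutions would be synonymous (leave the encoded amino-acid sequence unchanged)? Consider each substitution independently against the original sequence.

Codon 1 (AAG, Lys): 1 synonymous substitution.
Codon 2 (CAA, Gln): 1 synonymous substitution.
Codon 3 (CAU, His): 1 synonymous substitution.
Total: 1 + 1 + 1 = 3.

3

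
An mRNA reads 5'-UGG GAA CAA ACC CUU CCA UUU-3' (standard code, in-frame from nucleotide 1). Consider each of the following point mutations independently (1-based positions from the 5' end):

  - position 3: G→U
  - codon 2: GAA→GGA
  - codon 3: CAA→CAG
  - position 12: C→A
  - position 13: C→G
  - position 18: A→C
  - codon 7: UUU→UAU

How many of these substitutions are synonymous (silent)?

3

Codon 1: UGG (Trp) → UGU (Cys) — missense.
Codon 2: GAA (Glu) → GGA (Gly) — missense.
Codon 3: CAA (Gln) → CAG (Gln) — synonymous.
Codon 4: ACC (Thr) → ACA (Thr) — synonymous.
Codon 5: CUU (Leu) → GUU (Val) — missense.
Codon 6: CCA (Pro) → CCC (Pro) — synonymous.
Codon 7: UUU (Phe) → UAU (Tyr) — missense.
Synonymous: 3 of 7.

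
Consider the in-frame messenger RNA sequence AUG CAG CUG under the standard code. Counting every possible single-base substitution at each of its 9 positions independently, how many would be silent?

Codon 1 (AUG, Met): 0 synonymous substitutions.
Codon 2 (CAG, Gln): 1 synonymous substitution.
Codon 3 (CUG, Leu): 4 synonymous substitutions.
Total: 0 + 1 + 4 = 5.

5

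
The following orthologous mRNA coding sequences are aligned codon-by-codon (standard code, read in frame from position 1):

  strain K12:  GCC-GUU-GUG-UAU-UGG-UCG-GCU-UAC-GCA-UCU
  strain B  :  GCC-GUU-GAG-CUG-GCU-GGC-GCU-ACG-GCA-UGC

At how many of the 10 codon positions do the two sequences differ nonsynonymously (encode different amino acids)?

6

Codon 1: GCC Ala / GCC Ala — identical.
Codon 2: GUU Val / GUU Val — identical.
Codon 3: GUG Val / GAG Glu — nonsynonymous.
Codon 4: UAU Tyr / CUG Leu — nonsynonymous.
Codon 5: UGG Trp / GCU Ala — nonsynonymous.
Codon 6: UCG Ser / GGC Gly — nonsynonymous.
Codon 7: GCU Ala / GCU Ala — identical.
Codon 8: UAC Tyr / ACG Thr — nonsynonymous.
Codon 9: GCA Ala / GCA Ala — identical.
Codon 10: UCU Ser / UGC Cys — nonsynonymous.
Nonsynonymous differences: 6.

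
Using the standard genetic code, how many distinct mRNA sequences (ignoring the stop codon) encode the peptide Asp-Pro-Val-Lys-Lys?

Asp: 2 codons.
Pro: 4 codons.
Val: 4 codons.
Lys: 2 codons.
Lys: 2 codons.
2 × 4 × 4 × 2 × 2 = 128.

128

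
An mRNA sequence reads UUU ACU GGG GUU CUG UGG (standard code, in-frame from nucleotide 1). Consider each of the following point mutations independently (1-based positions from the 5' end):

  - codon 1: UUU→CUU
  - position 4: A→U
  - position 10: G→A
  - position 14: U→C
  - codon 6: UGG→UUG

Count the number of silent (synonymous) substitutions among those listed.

Codon 1: UUU (Phe) → CUU (Leu) — missense.
Codon 2: ACU (Thr) → UCU (Ser) — missense.
Codon 4: GUU (Val) → AUU (Ile) — missense.
Codon 5: CUG (Leu) → CCG (Pro) — missense.
Codon 6: UGG (Trp) → UUG (Leu) — missense.
Synonymous: 0 of 5.

0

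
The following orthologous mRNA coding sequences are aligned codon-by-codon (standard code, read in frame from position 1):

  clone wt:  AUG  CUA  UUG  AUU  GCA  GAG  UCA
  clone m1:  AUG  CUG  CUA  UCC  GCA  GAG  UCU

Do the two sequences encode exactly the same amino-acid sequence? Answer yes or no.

no

Codon 1: AUG Met / AUG Met — identical.
Codon 2: CUA Leu / CUG Leu — synonymous.
Codon 3: UUG Leu / CUA Leu — synonymous.
Codon 4: AUU Ile / UCC Ser — nonsynonymous.
Codon 5: GCA Ala / GCA Ala — identical.
Codon 6: GAG Glu / GAG Glu — identical.
Codon 7: UCA Ser / UCU Ser — synonymous.
Nonsynonymous differences: 1 → different protein.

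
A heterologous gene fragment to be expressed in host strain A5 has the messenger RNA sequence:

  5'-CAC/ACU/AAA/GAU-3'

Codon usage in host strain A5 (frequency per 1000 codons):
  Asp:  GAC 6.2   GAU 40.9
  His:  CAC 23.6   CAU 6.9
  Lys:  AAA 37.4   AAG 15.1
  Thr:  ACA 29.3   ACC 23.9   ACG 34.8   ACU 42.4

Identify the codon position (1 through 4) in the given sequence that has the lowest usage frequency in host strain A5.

Codon 1 CAC (His): 23.6 per 1000.
Codon 2 ACU (Thr): 42.4 per 1000.
Codon 3 AAA (Lys): 37.4 per 1000.
Codon 4 GAU (Asp): 40.9 per 1000.
Lowest frequency is 23.6 at codon 1.

1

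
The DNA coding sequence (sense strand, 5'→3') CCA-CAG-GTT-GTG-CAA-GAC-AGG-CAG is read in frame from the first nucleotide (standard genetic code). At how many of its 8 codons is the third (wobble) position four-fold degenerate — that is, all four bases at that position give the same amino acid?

Codon 1 CCA (Pro): third position 4-fold.
Codon 2 CAG (Gln): third position 2-fold.
Codon 3 GTT (Val): third position 4-fold.
Codon 4 GTG (Val): third position 4-fold.
Codon 5 CAA (Gln): third position 2-fold.
Codon 6 GAC (Asp): third position 2-fold.
Codon 7 AGG (Arg): third position 2-fold.
Codon 8 CAG (Gln): third position 2-fold.
Four-fold degenerate third positions: 3.

3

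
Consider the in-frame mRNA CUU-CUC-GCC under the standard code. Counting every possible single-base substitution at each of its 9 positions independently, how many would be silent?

Codon 1 (CUU, Leu): 3 synonymous substitutions.
Codon 2 (CUC, Leu): 3 synonymous substitutions.
Codon 3 (GCC, Ala): 3 synonymous substitutions.
Total: 3 + 3 + 3 = 9.

9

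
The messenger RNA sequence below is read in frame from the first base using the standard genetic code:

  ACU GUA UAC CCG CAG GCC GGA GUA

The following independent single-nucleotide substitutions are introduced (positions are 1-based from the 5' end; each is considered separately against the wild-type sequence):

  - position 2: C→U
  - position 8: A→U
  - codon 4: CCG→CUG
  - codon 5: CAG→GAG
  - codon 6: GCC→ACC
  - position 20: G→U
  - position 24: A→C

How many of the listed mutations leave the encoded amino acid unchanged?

1

Codon 1: ACU (Thr) → AUU (Ile) — missense.
Codon 3: UAC (Tyr) → UUC (Phe) — missense.
Codon 4: CCG (Pro) → CUG (Leu) — missense.
Codon 5: CAG (Gln) → GAG (Glu) — missense.
Codon 6: GCC (Ala) → ACC (Thr) — missense.
Codon 7: GGA (Gly) → GUA (Val) — missense.
Codon 8: GUA (Val) → GUC (Val) — synonymous.
Synonymous: 1 of 7.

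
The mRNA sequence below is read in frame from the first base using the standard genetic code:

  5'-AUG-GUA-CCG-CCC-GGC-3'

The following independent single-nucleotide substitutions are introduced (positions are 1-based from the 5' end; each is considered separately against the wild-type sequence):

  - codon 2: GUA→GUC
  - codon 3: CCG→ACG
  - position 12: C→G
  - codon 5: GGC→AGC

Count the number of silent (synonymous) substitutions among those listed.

Codon 2: GUA (Val) → GUC (Val) — synonymous.
Codon 3: CCG (Pro) → ACG (Thr) — missense.
Codon 4: CCC (Pro) → CCG (Pro) — synonymous.
Codon 5: GGC (Gly) → AGC (Ser) — missense.
Synonymous: 2 of 4.

2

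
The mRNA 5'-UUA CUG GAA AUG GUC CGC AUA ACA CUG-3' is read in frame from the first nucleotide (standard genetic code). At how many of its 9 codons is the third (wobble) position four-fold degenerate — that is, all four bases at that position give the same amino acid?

Codon 1 UUA (Leu): third position 2-fold.
Codon 2 CUG (Leu): third position 4-fold.
Codon 3 GAA (Glu): third position 2-fold.
Codon 4 AUG (Met): third position 1-fold.
Codon 5 GUC (Val): third position 4-fold.
Codon 6 CGC (Arg): third position 4-fold.
Codon 7 AUA (Ile): third position 3-fold.
Codon 8 ACA (Thr): third position 4-fold.
Codon 9 CUG (Leu): third position 4-fold.
Four-fold degenerate third positions: 5.

5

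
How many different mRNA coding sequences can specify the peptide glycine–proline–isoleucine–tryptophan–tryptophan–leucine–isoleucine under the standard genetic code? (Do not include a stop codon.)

Gly: 4 codons.
Pro: 4 codons.
Ile: 3 codons.
Trp: 1 codon.
Trp: 1 codon.
Leu: 6 codons.
Ile: 3 codons.
4 × 4 × 3 × 1 × 1 × 6 × 3 = 864.

864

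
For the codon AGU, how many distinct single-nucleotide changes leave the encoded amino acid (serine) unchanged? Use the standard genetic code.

Position 1: none → 0 synonymous.
Position 2: none → 0 synonymous.
Position 3: AGC → 1 synonymous.
Total: 0 + 0 + 1 = 1.

1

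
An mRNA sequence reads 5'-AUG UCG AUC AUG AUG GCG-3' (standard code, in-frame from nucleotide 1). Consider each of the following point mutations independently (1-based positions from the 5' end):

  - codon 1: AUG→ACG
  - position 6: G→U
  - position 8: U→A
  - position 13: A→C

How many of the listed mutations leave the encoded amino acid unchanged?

Codon 1: AUG (Met) → ACG (Thr) — missense.
Codon 2: UCG (Ser) → UCU (Ser) — synonymous.
Codon 3: AUC (Ile) → AAC (Asn) — missense.
Codon 5: AUG (Met) → CUG (Leu) — missense.
Synonymous: 1 of 4.

1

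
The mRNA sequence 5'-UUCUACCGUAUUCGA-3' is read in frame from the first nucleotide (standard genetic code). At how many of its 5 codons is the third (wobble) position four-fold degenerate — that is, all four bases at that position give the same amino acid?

Codon 1 UUC (Phe): third position 2-fold.
Codon 2 UAC (Tyr): third position 2-fold.
Codon 3 CGU (Arg): third position 4-fold.
Codon 4 AUU (Ile): third position 3-fold.
Codon 5 CGA (Arg): third position 4-fold.
Four-fold degenerate third positions: 2.

2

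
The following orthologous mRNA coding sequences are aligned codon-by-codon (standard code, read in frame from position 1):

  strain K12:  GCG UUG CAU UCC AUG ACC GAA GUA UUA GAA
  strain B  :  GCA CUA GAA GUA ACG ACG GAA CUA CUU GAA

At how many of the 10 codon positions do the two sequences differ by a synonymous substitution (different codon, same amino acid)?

4

Codon 1: GCG Ala / GCA Ala — synonymous.
Codon 2: UUG Leu / CUA Leu — synonymous.
Codon 3: CAU His / GAA Glu — nonsynonymous.
Codon 4: UCC Ser / GUA Val — nonsynonymous.
Codon 5: AUG Met / ACG Thr — nonsynonymous.
Codon 6: ACC Thr / ACG Thr — synonymous.
Codon 7: GAA Glu / GAA Glu — identical.
Codon 8: GUA Val / CUA Leu — nonsynonymous.
Codon 9: UUA Leu / CUU Leu — synonymous.
Codon 10: GAA Glu / GAA Glu — identical.
Synonymous differences: 4.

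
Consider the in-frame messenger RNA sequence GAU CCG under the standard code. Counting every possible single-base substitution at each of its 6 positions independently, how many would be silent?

Codon 1 (GAU, Asp): 1 synonymous substitution.
Codon 2 (CCG, Pro): 3 synonymous substitutions.
Total: 1 + 3 = 4.

4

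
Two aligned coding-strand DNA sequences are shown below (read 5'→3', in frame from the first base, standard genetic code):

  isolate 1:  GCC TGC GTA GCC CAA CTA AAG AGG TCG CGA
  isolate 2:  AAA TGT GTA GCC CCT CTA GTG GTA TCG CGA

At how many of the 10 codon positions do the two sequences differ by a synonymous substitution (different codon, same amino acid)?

1

Codon 1: GCC Ala / AAA Lys — nonsynonymous.
Codon 2: TGC Cys / TGT Cys — synonymous.
Codon 3: GTA Val / GTA Val — identical.
Codon 4: GCC Ala / GCC Ala — identical.
Codon 5: CAA Gln / CCT Pro — nonsynonymous.
Codon 6: CTA Leu / CTA Leu — identical.
Codon 7: AAG Lys / GTG Val — nonsynonymous.
Codon 8: AGG Arg / GTA Val — nonsynonymous.
Codon 9: TCG Ser / TCG Ser — identical.
Codon 10: CGA Arg / CGA Arg — identical.
Synonymous differences: 1.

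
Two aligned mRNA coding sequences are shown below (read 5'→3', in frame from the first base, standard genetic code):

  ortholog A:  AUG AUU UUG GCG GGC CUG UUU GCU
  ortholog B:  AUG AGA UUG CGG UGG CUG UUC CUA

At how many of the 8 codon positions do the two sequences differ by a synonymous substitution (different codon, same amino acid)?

Codon 1: AUG Met / AUG Met — identical.
Codon 2: AUU Ile / AGA Arg — nonsynonymous.
Codon 3: UUG Leu / UUG Leu — identical.
Codon 4: GCG Ala / CGG Arg — nonsynonymous.
Codon 5: GGC Gly / UGG Trp — nonsynonymous.
Codon 6: CUG Leu / CUG Leu — identical.
Codon 7: UUU Phe / UUC Phe — synonymous.
Codon 8: GCU Ala / CUA Leu — nonsynonymous.
Synonymous differences: 1.

1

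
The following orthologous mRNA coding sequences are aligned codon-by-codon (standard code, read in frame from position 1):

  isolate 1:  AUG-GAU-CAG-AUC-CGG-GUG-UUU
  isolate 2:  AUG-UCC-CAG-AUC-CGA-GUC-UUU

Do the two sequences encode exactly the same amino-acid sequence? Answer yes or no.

Codon 1: AUG Met / AUG Met — identical.
Codon 2: GAU Asp / UCC Ser — nonsynonymous.
Codon 3: CAG Gln / CAG Gln — identical.
Codon 4: AUC Ile / AUC Ile — identical.
Codon 5: CGG Arg / CGA Arg — synonymous.
Codon 6: GUG Val / GUC Val — synonymous.
Codon 7: UUU Phe / UUU Phe — identical.
Nonsynonymous differences: 1 → different protein.

no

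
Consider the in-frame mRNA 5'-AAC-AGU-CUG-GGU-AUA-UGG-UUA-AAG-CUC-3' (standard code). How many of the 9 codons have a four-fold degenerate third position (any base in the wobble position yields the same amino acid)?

Codon 1 AAC (Asn): third position 2-fold.
Codon 2 AGU (Ser): third position 2-fold.
Codon 3 CUG (Leu): third position 4-fold.
Codon 4 GGU (Gly): third position 4-fold.
Codon 5 AUA (Ile): third position 3-fold.
Codon 6 UGG (Trp): third position 1-fold.
Codon 7 UUA (Leu): third position 2-fold.
Codon 8 AAG (Lys): third position 2-fold.
Codon 9 CUC (Leu): third position 4-fold.
Four-fold degenerate third positions: 3.

3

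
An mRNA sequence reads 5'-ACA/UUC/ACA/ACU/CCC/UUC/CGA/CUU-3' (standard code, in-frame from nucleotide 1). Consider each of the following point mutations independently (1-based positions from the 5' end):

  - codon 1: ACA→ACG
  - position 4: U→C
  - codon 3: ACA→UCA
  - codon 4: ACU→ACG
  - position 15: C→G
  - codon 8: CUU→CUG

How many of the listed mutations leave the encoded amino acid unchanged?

Codon 1: ACA (Thr) → ACG (Thr) — synonymous.
Codon 2: UUC (Phe) → CUC (Leu) — missense.
Codon 3: ACA (Thr) → UCA (Ser) — missense.
Codon 4: ACU (Thr) → ACG (Thr) — synonymous.
Codon 5: CCC (Pro) → CCG (Pro) — synonymous.
Codon 8: CUU (Leu) → CUG (Leu) — synonymous.
Synonymous: 4 of 6.

4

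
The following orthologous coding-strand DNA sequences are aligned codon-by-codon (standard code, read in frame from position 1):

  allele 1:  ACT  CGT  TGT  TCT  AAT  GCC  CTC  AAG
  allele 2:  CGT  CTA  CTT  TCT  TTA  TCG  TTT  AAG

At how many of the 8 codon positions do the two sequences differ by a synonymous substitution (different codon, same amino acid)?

Codon 1: ACT Thr / CGT Arg — nonsynonymous.
Codon 2: CGT Arg / CTA Leu — nonsynonymous.
Codon 3: TGT Cys / CTT Leu — nonsynonymous.
Codon 4: TCT Ser / TCT Ser — identical.
Codon 5: AAT Asn / TTA Leu — nonsynonymous.
Codon 6: GCC Ala / TCG Ser — nonsynonymous.
Codon 7: CTC Leu / TTT Phe — nonsynonymous.
Codon 8: AAG Lys / AAG Lys — identical.
Synonymous differences: 0.

0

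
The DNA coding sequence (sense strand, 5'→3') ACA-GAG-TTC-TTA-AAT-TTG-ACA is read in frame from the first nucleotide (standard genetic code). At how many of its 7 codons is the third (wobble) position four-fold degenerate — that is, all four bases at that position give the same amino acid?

Codon 1 ACA (Thr): third position 4-fold.
Codon 2 GAG (Glu): third position 2-fold.
Codon 3 TTC (Phe): third position 2-fold.
Codon 4 TTA (Leu): third position 2-fold.
Codon 5 AAT (Asn): third position 2-fold.
Codon 6 TTG (Leu): third position 2-fold.
Codon 7 ACA (Thr): third position 4-fold.
Four-fold degenerate third positions: 2.

2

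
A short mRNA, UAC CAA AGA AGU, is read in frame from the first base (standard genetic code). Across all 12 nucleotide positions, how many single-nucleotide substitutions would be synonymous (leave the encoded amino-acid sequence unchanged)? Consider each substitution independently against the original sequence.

5

Codon 1 (UAC, Tyr): 1 synonymous substitution.
Codon 2 (CAA, Gln): 1 synonymous substitution.
Codon 3 (AGA, Arg): 2 synonymous substitutions.
Codon 4 (AGU, Ser): 1 synonymous substitution.
Total: 1 + 1 + 2 + 1 = 5.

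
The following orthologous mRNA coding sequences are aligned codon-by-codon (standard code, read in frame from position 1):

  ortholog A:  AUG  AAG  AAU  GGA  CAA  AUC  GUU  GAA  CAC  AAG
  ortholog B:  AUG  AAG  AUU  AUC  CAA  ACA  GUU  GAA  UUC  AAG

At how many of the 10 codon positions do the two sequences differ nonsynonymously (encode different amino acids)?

4

Codon 1: AUG Met / AUG Met — identical.
Codon 2: AAG Lys / AAG Lys — identical.
Codon 3: AAU Asn / AUU Ile — nonsynonymous.
Codon 4: GGA Gly / AUC Ile — nonsynonymous.
Codon 5: CAA Gln / CAA Gln — identical.
Codon 6: AUC Ile / ACA Thr — nonsynonymous.
Codon 7: GUU Val / GUU Val — identical.
Codon 8: GAA Glu / GAA Glu — identical.
Codon 9: CAC His / UUC Phe — nonsynonymous.
Codon 10: AAG Lys / AAG Lys — identical.
Nonsynonymous differences: 4.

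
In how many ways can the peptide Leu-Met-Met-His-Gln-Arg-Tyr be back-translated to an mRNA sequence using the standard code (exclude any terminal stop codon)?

Leu: 6 codons.
Met: 1 codon.
Met: 1 codon.
His: 2 codons.
Gln: 2 codons.
Arg: 6 codons.
Tyr: 2 codons.
6 × 1 × 1 × 2 × 2 × 6 × 2 = 288.

288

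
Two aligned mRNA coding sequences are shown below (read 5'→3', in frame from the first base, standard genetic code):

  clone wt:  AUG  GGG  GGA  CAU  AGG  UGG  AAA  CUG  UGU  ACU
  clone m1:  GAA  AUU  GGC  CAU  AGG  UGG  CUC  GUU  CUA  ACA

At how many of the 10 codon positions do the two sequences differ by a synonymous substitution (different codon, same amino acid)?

2

Codon 1: AUG Met / GAA Glu — nonsynonymous.
Codon 2: GGG Gly / AUU Ile — nonsynonymous.
Codon 3: GGA Gly / GGC Gly — synonymous.
Codon 4: CAU His / CAU His — identical.
Codon 5: AGG Arg / AGG Arg — identical.
Codon 6: UGG Trp / UGG Trp — identical.
Codon 7: AAA Lys / CUC Leu — nonsynonymous.
Codon 8: CUG Leu / GUU Val — nonsynonymous.
Codon 9: UGU Cys / CUA Leu — nonsynonymous.
Codon 10: ACU Thr / ACA Thr — synonymous.
Synonymous differences: 2.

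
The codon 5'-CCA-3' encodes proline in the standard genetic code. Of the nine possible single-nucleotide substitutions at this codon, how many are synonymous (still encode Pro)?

Position 1: none → 0 synonymous.
Position 2: none → 0 synonymous.
Position 3: CCU, CCC, CCG → 3 synonymous.
Total: 0 + 0 + 3 = 3.

3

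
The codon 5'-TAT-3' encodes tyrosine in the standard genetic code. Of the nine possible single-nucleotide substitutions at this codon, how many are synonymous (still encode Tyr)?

Position 1: none → 0 synonymous.
Position 2: none → 0 synonymous.
Position 3: TAC → 1 synonymous.
Total: 0 + 0 + 1 = 1.

1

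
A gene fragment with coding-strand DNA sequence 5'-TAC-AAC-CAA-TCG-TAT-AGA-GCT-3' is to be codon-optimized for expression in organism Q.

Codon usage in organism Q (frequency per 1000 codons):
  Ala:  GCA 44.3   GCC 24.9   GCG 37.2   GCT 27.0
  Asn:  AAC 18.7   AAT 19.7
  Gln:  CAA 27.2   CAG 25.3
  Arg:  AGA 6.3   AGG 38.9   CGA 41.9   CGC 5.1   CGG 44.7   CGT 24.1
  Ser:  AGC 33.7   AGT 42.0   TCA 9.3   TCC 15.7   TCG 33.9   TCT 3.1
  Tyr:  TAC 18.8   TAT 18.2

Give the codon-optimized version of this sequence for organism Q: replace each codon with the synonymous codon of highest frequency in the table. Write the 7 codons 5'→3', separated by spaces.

TAC AAT CAA AGT TAC CGG GCA

Codon 1 (Tyr): best is TAC at 18.8.
Codon 2 (Asn): best is AAT at 19.7.
Codon 3 (Gln): best is CAA at 27.2.
Codon 4 (Ser): best is AGT at 42.0.
Codon 5 (Tyr): best is TAC at 18.8.
Codon 6 (Arg): best is CGG at 44.7.
Codon 7 (Ala): best is GCA at 44.3.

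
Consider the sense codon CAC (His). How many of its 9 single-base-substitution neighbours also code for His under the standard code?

Position 1: none → 0 synonymous.
Position 2: none → 0 synonymous.
Position 3: CAU → 1 synonymous.
Total: 0 + 0 + 1 = 1.

1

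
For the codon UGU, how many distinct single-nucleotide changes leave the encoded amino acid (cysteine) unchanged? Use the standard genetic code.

Position 1: none → 0 synonymous.
Position 2: none → 0 synonymous.
Position 3: UGC → 1 synonymous.
Total: 0 + 0 + 1 = 1.

1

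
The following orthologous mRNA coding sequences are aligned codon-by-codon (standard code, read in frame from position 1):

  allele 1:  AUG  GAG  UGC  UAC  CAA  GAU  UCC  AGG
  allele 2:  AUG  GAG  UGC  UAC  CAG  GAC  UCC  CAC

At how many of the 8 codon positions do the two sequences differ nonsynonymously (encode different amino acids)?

1

Codon 1: AUG Met / AUG Met — identical.
Codon 2: GAG Glu / GAG Glu — identical.
Codon 3: UGC Cys / UGC Cys — identical.
Codon 4: UAC Tyr / UAC Tyr — identical.
Codon 5: CAA Gln / CAG Gln — synonymous.
Codon 6: GAU Asp / GAC Asp — synonymous.
Codon 7: UCC Ser / UCC Ser — identical.
Codon 8: AGG Arg / CAC His — nonsynonymous.
Nonsynonymous differences: 1.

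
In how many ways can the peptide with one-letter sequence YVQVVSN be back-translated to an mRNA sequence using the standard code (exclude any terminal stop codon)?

3072

Tyr: 2 codons.
Val: 4 codons.
Gln: 2 codons.
Val: 4 codons.
Val: 4 codons.
Ser: 6 codons.
Asn: 2 codons.
2 × 4 × 2 × 4 × 4 × 6 × 2 = 3072.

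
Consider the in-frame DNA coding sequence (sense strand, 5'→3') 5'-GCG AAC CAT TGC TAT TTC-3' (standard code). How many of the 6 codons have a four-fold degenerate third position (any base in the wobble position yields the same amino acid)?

1

Codon 1 GCG (Ala): third position 4-fold.
Codon 2 AAC (Asn): third position 2-fold.
Codon 3 CAT (His): third position 2-fold.
Codon 4 TGC (Cys): third position 2-fold.
Codon 5 TAT (Tyr): third position 2-fold.
Codon 6 TTC (Phe): third position 2-fold.
Four-fold degenerate third positions: 1.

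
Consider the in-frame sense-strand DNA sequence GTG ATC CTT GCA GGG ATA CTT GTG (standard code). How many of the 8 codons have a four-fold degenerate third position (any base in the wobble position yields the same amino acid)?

6

Codon 1 GTG (Val): third position 4-fold.
Codon 2 ATC (Ile): third position 3-fold.
Codon 3 CTT (Leu): third position 4-fold.
Codon 4 GCA (Ala): third position 4-fold.
Codon 5 GGG (Gly): third position 4-fold.
Codon 6 ATA (Ile): third position 3-fold.
Codon 7 CTT (Leu): third position 4-fold.
Codon 8 GTG (Val): third position 4-fold.
Four-fold degenerate third positions: 6.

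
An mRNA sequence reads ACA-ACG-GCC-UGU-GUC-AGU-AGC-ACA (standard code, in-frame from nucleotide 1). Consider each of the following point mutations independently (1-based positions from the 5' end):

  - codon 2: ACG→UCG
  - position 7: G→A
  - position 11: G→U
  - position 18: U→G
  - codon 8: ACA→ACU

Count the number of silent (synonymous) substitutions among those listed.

Codon 2: ACG (Thr) → UCG (Ser) — missense.
Codon 3: GCC (Ala) → ACC (Thr) — missense.
Codon 4: UGU (Cys) → UUU (Phe) — missense.
Codon 6: AGU (Ser) → AGG (Arg) — missense.
Codon 8: ACA (Thr) → ACU (Thr) — synonymous.
Synonymous: 1 of 5.

1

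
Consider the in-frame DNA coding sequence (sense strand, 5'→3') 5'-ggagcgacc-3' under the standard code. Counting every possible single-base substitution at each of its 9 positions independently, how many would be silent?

9

Codon 1 (GGA, Gly): 3 synonymous substitutions.
Codon 2 (GCG, Ala): 3 synonymous substitutions.
Codon 3 (ACC, Thr): 3 synonymous substitutions.
Total: 3 + 3 + 3 = 9.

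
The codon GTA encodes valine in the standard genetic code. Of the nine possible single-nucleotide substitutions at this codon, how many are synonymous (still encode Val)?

Position 1: none → 0 synonymous.
Position 2: none → 0 synonymous.
Position 3: GTT, GTC, GTG → 3 synonymous.
Total: 0 + 0 + 3 = 3.

3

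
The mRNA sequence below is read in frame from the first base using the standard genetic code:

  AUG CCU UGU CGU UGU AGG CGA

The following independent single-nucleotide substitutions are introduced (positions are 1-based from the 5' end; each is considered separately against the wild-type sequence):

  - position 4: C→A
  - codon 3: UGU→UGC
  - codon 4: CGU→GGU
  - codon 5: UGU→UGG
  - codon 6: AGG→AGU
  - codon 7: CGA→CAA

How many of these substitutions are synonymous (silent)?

1

Codon 2: CCU (Pro) → ACU (Thr) — missense.
Codon 3: UGU (Cys) → UGC (Cys) — synonymous.
Codon 4: CGU (Arg) → GGU (Gly) — missense.
Codon 5: UGU (Cys) → UGG (Trp) — missense.
Codon 6: AGG (Arg) → AGU (Ser) — missense.
Codon 7: CGA (Arg) → CAA (Gln) — missense.
Synonymous: 1 of 6.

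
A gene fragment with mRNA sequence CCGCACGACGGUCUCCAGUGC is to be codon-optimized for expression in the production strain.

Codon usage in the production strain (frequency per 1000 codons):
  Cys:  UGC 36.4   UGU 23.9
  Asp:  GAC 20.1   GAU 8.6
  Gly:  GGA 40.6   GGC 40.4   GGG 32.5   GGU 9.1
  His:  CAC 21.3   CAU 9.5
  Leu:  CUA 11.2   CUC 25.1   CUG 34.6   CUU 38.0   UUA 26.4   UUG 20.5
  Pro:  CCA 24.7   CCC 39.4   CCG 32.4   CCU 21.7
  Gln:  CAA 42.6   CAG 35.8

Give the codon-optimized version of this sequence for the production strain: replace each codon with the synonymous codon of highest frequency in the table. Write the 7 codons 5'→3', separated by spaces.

CCC CAC GAC GGA CUU CAA UGC

Codon 1 (Pro): best is CCC at 39.4.
Codon 2 (His): best is CAC at 21.3.
Codon 3 (Asp): best is GAC at 20.1.
Codon 4 (Gly): best is GGA at 40.6.
Codon 5 (Leu): best is CUU at 38.0.
Codon 6 (Gln): best is CAA at 42.6.
Codon 7 (Cys): best is UGC at 36.4.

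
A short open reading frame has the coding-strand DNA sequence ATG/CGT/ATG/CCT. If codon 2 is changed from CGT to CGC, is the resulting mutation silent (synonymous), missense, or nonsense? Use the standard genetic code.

Position 6 falls in codon 2: CGT → Arg.
After the substitution the codon is CGC → Arg.
Both encode Arg, so the change is synonymous.

silent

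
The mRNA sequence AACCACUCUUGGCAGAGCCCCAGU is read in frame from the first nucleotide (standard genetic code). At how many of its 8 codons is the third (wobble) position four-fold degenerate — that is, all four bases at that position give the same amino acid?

2

Codon 1 AAC (Asn): third position 2-fold.
Codon 2 CAC (His): third position 2-fold.
Codon 3 UCU (Ser): third position 4-fold.
Codon 4 UGG (Trp): third position 1-fold.
Codon 5 CAG (Gln): third position 2-fold.
Codon 6 AGC (Ser): third position 2-fold.
Codon 7 CCC (Pro): third position 4-fold.
Codon 8 AGU (Ser): third position 2-fold.
Four-fold degenerate third positions: 2.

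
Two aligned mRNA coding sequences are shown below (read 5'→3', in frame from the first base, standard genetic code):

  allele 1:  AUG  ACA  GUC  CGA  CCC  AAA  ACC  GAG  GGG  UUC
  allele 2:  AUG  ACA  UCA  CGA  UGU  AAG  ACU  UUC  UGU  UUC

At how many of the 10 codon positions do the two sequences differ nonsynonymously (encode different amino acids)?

Codon 1: AUG Met / AUG Met — identical.
Codon 2: ACA Thr / ACA Thr — identical.
Codon 3: GUC Val / UCA Ser — nonsynonymous.
Codon 4: CGA Arg / CGA Arg — identical.
Codon 5: CCC Pro / UGU Cys — nonsynonymous.
Codon 6: AAA Lys / AAG Lys — synonymous.
Codon 7: ACC Thr / ACU Thr — synonymous.
Codon 8: GAG Glu / UUC Phe — nonsynonymous.
Codon 9: GGG Gly / UGU Cys — nonsynonymous.
Codon 10: UUC Phe / UUC Phe — identical.
Nonsynonymous differences: 4.

4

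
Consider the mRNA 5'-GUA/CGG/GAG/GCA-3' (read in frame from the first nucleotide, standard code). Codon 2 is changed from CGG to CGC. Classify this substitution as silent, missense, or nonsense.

Position 6 falls in codon 2: CGG → Arg.
After the substitution the codon is CGC → Arg.
Both encode Arg, so the change is synonymous.

silent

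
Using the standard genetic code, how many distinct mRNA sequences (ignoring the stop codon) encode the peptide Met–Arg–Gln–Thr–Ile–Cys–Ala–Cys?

Met: 1 codon.
Arg: 6 codons.
Gln: 2 codons.
Thr: 4 codons.
Ile: 3 codons.
Cys: 2 codons.
Ala: 4 codons.
Cys: 2 codons.
1 × 6 × 2 × 4 × 3 × 2 × 4 × 2 = 2304.

2304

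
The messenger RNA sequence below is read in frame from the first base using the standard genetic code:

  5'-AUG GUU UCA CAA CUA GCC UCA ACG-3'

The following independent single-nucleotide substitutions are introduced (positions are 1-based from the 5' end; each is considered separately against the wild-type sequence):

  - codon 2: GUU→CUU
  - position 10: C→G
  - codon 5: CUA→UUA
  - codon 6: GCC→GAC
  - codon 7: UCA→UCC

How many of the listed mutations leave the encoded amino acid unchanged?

Codon 2: GUU (Val) → CUU (Leu) — missense.
Codon 4: CAA (Gln) → GAA (Glu) — missense.
Codon 5: CUA (Leu) → UUA (Leu) — synonymous.
Codon 6: GCC (Ala) → GAC (Asp) — missense.
Codon 7: UCA (Ser) → UCC (Ser) — synonymous.
Synonymous: 2 of 5.

2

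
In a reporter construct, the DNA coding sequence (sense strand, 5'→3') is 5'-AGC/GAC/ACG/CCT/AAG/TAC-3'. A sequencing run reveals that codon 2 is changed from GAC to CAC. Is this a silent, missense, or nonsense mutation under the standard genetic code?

Position 4 falls in codon 2: GAC → Asp.
After the substitution the codon is CAC → His.
Asp ≠ His, so this is a missense mutation.

missense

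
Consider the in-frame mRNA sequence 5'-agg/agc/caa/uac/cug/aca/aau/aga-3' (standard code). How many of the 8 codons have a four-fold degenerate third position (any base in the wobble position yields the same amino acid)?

Codon 1 AGG (Arg): third position 2-fold.
Codon 2 AGC (Ser): third position 2-fold.
Codon 3 CAA (Gln): third position 2-fold.
Codon 4 UAC (Tyr): third position 2-fold.
Codon 5 CUG (Leu): third position 4-fold.
Codon 6 ACA (Thr): third position 4-fold.
Codon 7 AAU (Asn): third position 2-fold.
Codon 8 AGA (Arg): third position 2-fold.
Four-fold degenerate third positions: 2.

2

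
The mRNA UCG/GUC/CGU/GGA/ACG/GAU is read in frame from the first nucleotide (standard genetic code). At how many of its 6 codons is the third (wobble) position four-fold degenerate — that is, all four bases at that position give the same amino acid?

5

Codon 1 UCG (Ser): third position 4-fold.
Codon 2 GUC (Val): third position 4-fold.
Codon 3 CGU (Arg): third position 4-fold.
Codon 4 GGA (Gly): third position 4-fold.
Codon 5 ACG (Thr): third position 4-fold.
Codon 6 GAU (Asp): third position 2-fold.
Four-fold degenerate third positions: 5.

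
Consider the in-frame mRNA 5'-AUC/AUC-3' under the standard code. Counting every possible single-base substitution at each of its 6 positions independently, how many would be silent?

Codon 1 (AUC, Ile): 2 synonymous substitutions.
Codon 2 (AUC, Ile): 2 synonymous substitutions.
Total: 2 + 2 = 4.

4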